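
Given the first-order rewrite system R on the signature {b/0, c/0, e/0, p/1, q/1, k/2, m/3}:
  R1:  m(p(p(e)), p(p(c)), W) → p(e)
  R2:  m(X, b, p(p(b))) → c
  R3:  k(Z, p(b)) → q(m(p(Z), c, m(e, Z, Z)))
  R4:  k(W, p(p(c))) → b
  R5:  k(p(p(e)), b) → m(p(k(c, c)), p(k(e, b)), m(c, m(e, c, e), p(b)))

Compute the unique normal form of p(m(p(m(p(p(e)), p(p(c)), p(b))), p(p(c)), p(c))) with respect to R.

1. p(m(p(m(p(p(e)), p(p(c)), p(b))), p(p(c)), p(c)))  →  p(m(p(p(e)), p(p(c)), p(c)))   [R1 at 1.1.1]
2. p(m(p(p(e)), p(p(c)), p(c)))  →  p(p(e))   [R1 at 1]

p(p(e))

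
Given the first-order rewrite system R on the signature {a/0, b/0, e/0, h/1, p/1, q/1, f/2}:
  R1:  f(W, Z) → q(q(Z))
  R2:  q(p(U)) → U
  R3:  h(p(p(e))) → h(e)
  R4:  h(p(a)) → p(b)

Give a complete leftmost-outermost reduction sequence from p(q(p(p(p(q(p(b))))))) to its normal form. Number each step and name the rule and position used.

p(p(p(b)))

1. p(q(p(p(p(q(p(b)))))))  →  p(p(p(q(p(b)))))   [R2 at 1]
2. p(p(p(q(p(b)))))  →  p(p(p(b)))   [R2 at 1.1.1]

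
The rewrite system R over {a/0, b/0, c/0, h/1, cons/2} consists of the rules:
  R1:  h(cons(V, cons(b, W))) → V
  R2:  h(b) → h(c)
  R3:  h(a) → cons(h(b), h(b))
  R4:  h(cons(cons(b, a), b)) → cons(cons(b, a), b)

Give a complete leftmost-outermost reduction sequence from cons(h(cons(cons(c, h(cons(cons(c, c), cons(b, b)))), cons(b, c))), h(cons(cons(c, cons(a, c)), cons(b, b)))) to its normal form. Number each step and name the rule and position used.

cons(cons(c, cons(c, c)), cons(c, cons(a, c)))

1. cons(h(cons(cons(c, h(cons(cons(c, c), cons(b, b)))), cons(b, c))), h(cons(cons(c, cons(a, c)), cons(b, b))))  →  cons(cons(c, h(cons(cons(c, c), cons(b, b)))), h(cons(cons(c, cons(a, c)), cons(b, b))))   [R1 at 1]
2. cons(cons(c, h(cons(cons(c, c), cons(b, b)))), h(cons(cons(c, cons(a, c)), cons(b, b))))  →  cons(cons(c, cons(c, c)), h(cons(cons(c, cons(a, c)), cons(b, b))))   [R1 at 1.2]
3. cons(cons(c, cons(c, c)), h(cons(cons(c, cons(a, c)), cons(b, b))))  →  cons(cons(c, cons(c, c)), cons(c, cons(a, c)))   [R1 at 2]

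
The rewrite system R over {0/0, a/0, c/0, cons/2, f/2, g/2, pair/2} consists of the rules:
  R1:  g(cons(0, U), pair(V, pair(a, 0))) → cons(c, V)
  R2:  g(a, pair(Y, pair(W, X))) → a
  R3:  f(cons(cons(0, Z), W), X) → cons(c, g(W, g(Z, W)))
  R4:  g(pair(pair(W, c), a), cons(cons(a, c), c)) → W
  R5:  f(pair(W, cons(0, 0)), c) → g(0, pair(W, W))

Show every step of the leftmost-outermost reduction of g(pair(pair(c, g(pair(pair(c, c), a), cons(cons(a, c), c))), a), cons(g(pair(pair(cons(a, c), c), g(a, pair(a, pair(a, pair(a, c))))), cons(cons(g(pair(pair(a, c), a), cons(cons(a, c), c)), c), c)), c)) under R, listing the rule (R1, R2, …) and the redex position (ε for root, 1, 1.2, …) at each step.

1. g(pair(pair(c, g(pair(pair(c, c), a), cons(cons(a, c), c))), a), cons(g(pair(pair(cons(a, c), c), g(a, pair(a, pair(a, pair(a, c))))), cons(cons(g(pair(pair(a, c), a), cons(cons(a, c), c)), c), c)), c))  →  g(pair(pair(c, c), a), cons(g(pair(pair(cons(a, c), c), g(a, pair(a, pair(a, pair(a, c))))), cons(cons(g(pair(pair(a, c), a), cons(cons(a, c), c)), c), c)), c))   [R4 at 1.1.2]
2. g(pair(pair(c, c), a), cons(g(pair(pair(cons(a, c), c), g(a, pair(a, pair(a, pair(a, c))))), cons(cons(g(pair(pair(a, c), a), cons(cons(a, c), c)), c), c)), c))  →  g(pair(pair(c, c), a), cons(g(pair(pair(cons(a, c), c), a), cons(cons(g(pair(pair(a, c), a), cons(cons(a, c), c)), c), c)), c))   [R2 at 2.1.1.2]
3. g(pair(pair(c, c), a), cons(g(pair(pair(cons(a, c), c), a), cons(cons(g(pair(pair(a, c), a), cons(cons(a, c), c)), c), c)), c))  →  g(pair(pair(c, c), a), cons(g(pair(pair(cons(a, c), c), a), cons(cons(a, c), c)), c))   [R4 at 2.1.2.1.1]
4. g(pair(pair(c, c), a), cons(g(pair(pair(cons(a, c), c), a), cons(cons(a, c), c)), c))  →  g(pair(pair(c, c), a), cons(cons(a, c), c))   [R4 at 2.1]
5. g(pair(pair(c, c), a), cons(cons(a, c), c))  →  c   [R4 at ε]

c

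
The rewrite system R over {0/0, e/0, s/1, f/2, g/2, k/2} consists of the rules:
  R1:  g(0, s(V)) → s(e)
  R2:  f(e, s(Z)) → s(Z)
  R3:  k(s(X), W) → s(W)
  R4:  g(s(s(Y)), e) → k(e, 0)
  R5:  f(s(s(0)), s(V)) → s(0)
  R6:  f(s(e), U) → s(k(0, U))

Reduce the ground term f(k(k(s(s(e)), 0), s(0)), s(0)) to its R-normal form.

s(0)

1. f(k(k(s(s(e)), 0), s(0)), s(0))  →  f(k(s(0), s(0)), s(0))   [R3 at 1.1]
2. f(k(s(0), s(0)), s(0))  →  f(s(s(0)), s(0))   [R3 at 1]
3. f(s(s(0)), s(0))  →  s(0)   [R5 at ε]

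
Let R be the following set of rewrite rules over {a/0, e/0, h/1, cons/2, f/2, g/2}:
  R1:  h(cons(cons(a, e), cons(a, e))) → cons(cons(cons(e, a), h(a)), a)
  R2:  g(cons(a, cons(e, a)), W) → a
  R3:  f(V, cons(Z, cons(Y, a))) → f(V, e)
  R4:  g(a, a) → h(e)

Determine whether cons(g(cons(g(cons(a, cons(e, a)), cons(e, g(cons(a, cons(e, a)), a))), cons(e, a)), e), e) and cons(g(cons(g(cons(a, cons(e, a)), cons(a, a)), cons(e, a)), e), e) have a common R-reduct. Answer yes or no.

Reduce t₁ = cons(g(cons(g(cons(a, cons(e, a)), cons(e, g(cons(a, cons(e, a)), a))), cons(e, a)), e), e):
1. cons(g(cons(g(cons(a, cons(e, a)), cons(e, g(cons(a, cons(e, a)), a))), cons(e, a)), e), e)  →  cons(g(cons(a, cons(e, a)), e), e)   [R2 at 1.1.1]
2. cons(g(cons(a, cons(e, a)), e), e)  →  cons(a, e)   [R2 at 1]

Reduce t₂ = cons(g(cons(g(cons(a, cons(e, a)), cons(a, a)), cons(e, a)), e), e):
1. cons(g(cons(g(cons(a, cons(e, a)), cons(a, a)), cons(e, a)), e), e)  →  cons(g(cons(a, cons(e, a)), e), e)   [R2 at 1.1.1]
2. cons(g(cons(a, cons(e, a)), e), e)  →  cons(a, e)   [R2 at 1]

yes — NF(t₁) = cons(a, e), NF(t₂) = cons(a, e)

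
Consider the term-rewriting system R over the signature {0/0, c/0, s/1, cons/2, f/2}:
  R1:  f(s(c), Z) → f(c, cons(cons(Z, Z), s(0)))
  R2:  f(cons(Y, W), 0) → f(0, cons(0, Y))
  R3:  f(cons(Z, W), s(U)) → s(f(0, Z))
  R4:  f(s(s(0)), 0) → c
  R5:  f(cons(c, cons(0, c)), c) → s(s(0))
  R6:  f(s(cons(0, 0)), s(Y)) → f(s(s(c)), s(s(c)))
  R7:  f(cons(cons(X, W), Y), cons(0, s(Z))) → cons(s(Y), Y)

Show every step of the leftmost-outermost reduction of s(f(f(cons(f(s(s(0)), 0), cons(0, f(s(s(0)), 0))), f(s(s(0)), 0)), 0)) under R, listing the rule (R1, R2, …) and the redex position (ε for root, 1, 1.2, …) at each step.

1. s(f(f(cons(f(s(s(0)), 0), cons(0, f(s(s(0)), 0))), f(s(s(0)), 0)), 0))  →  s(f(f(cons(c, cons(0, f(s(s(0)), 0))), f(s(s(0)), 0)), 0))   [R4 at 1.1.1.1]
2. s(f(f(cons(c, cons(0, f(s(s(0)), 0))), f(s(s(0)), 0)), 0))  →  s(f(f(cons(c, cons(0, c)), f(s(s(0)), 0)), 0))   [R4 at 1.1.1.2.2]
3. s(f(f(cons(c, cons(0, c)), f(s(s(0)), 0)), 0))  →  s(f(f(cons(c, cons(0, c)), c), 0))   [R4 at 1.1.2]
4. s(f(f(cons(c, cons(0, c)), c), 0))  →  s(f(s(s(0)), 0))   [R5 at 1.1]
5. s(f(s(s(0)), 0))  →  s(c)   [R4 at 1]

s(c)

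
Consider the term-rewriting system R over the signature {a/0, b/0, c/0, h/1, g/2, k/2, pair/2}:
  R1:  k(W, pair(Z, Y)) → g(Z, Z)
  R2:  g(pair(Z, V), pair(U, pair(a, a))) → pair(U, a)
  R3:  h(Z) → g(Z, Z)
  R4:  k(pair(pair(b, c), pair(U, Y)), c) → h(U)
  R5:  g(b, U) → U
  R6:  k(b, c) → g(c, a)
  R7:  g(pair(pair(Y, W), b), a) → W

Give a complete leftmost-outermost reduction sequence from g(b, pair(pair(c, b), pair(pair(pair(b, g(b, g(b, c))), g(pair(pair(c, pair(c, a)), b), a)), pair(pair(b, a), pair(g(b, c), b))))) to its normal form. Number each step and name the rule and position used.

pair(pair(c, b), pair(pair(pair(b, c), pair(c, a)), pair(pair(b, a), pair(c, b))))

1. g(b, pair(pair(c, b), pair(pair(pair(b, g(b, g(b, c))), g(pair(pair(c, pair(c, a)), b), a)), pair(pair(b, a), pair(g(b, c), b)))))  →  pair(pair(c, b), pair(pair(pair(b, g(b, g(b, c))), g(pair(pair(c, pair(c, a)), b), a)), pair(pair(b, a), pair(g(b, c), b))))   [R5 at ε]
2. pair(pair(c, b), pair(pair(pair(b, g(b, g(b, c))), g(pair(pair(c, pair(c, a)), b), a)), pair(pair(b, a), pair(g(b, c), b))))  →  pair(pair(c, b), pair(pair(pair(b, g(b, c)), g(pair(pair(c, pair(c, a)), b), a)), pair(pair(b, a), pair(g(b, c), b))))   [R5 at 2.1.1.2]
3. pair(pair(c, b), pair(pair(pair(b, g(b, c)), g(pair(pair(c, pair(c, a)), b), a)), pair(pair(b, a), pair(g(b, c), b))))  →  pair(pair(c, b), pair(pair(pair(b, c), g(pair(pair(c, pair(c, a)), b), a)), pair(pair(b, a), pair(g(b, c), b))))   [R5 at 2.1.1.2]
4. pair(pair(c, b), pair(pair(pair(b, c), g(pair(pair(c, pair(c, a)), b), a)), pair(pair(b, a), pair(g(b, c), b))))  →  pair(pair(c, b), pair(pair(pair(b, c), pair(c, a)), pair(pair(b, a), pair(g(b, c), b))))   [R7 at 2.1.2]
5. pair(pair(c, b), pair(pair(pair(b, c), pair(c, a)), pair(pair(b, a), pair(g(b, c), b))))  →  pair(pair(c, b), pair(pair(pair(b, c), pair(c, a)), pair(pair(b, a), pair(c, b))))   [R5 at 2.2.2.1]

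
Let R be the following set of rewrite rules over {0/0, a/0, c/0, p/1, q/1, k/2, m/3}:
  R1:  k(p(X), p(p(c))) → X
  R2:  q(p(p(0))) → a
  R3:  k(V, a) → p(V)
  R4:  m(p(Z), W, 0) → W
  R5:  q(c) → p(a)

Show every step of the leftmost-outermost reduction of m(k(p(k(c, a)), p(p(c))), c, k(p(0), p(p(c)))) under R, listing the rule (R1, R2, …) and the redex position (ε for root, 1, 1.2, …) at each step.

c

1. m(k(p(k(c, a)), p(p(c))), c, k(p(0), p(p(c))))  →  m(k(c, a), c, k(p(0), p(p(c))))   [R1 at 1]
2. m(k(c, a), c, k(p(0), p(p(c))))  →  m(p(c), c, k(p(0), p(p(c))))   [R3 at 1]
3. m(p(c), c, k(p(0), p(p(c))))  →  m(p(c), c, 0)   [R1 at 3]
4. m(p(c), c, 0)  →  c   [R4 at ε]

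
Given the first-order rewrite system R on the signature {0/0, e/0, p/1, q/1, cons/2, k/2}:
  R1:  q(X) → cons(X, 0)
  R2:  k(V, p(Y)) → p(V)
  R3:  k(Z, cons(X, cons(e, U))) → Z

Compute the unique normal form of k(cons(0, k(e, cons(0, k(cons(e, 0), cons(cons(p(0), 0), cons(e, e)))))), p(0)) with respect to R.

p(cons(0, e))

1. k(cons(0, k(e, cons(0, k(cons(e, 0), cons(cons(p(0), 0), cons(e, e)))))), p(0))  →  p(cons(0, k(e, cons(0, k(cons(e, 0), cons(cons(p(0), 0), cons(e, e)))))))   [R2 at ε]
2. p(cons(0, k(e, cons(0, k(cons(e, 0), cons(cons(p(0), 0), cons(e, e)))))))  →  p(cons(0, k(e, cons(0, cons(e, 0)))))   [R3 at 1.2.2.2]
3. p(cons(0, k(e, cons(0, cons(e, 0)))))  →  p(cons(0, e))   [R3 at 1.2]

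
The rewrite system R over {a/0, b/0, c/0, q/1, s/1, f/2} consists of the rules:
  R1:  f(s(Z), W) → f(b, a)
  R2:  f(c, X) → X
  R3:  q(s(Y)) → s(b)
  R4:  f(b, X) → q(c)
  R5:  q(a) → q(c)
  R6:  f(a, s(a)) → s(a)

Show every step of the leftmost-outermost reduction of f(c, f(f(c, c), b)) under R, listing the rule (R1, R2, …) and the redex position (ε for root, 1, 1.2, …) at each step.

1. f(c, f(f(c, c), b))  →  f(f(c, c), b)   [R2 at ε]
2. f(f(c, c), b)  →  f(c, b)   [R2 at 1]
3. f(c, b)  →  b   [R2 at ε]

b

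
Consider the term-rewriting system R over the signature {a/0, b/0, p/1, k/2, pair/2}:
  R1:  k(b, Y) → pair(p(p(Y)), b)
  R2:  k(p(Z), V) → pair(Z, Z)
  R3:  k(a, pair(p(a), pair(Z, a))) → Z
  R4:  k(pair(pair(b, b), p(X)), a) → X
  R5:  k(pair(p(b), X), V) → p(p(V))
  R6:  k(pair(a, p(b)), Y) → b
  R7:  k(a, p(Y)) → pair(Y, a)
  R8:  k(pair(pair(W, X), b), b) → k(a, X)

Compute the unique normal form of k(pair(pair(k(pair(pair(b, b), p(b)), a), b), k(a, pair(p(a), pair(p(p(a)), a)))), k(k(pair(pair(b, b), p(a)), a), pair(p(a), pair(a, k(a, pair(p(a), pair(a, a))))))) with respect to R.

p(a)

1. k(pair(pair(k(pair(pair(b, b), p(b)), a), b), k(a, pair(p(a), pair(p(p(a)), a)))), k(k(pair(pair(b, b), p(a)), a), pair(p(a), pair(a, k(a, pair(p(a), pair(a, a)))))))  →  k(pair(pair(b, b), k(a, pair(p(a), pair(p(p(a)), a)))), k(k(pair(pair(b, b), p(a)), a), pair(p(a), pair(a, k(a, pair(p(a), pair(a, a)))))))   [R4 at 1.1.1]
2. k(pair(pair(b, b), k(a, pair(p(a), pair(p(p(a)), a)))), k(k(pair(pair(b, b), p(a)), a), pair(p(a), pair(a, k(a, pair(p(a), pair(a, a)))))))  →  k(pair(pair(b, b), p(p(a))), k(k(pair(pair(b, b), p(a)), a), pair(p(a), pair(a, k(a, pair(p(a), pair(a, a)))))))   [R3 at 1.2]
3. k(pair(pair(b, b), p(p(a))), k(k(pair(pair(b, b), p(a)), a), pair(p(a), pair(a, k(a, pair(p(a), pair(a, a)))))))  →  k(pair(pair(b, b), p(p(a))), k(a, pair(p(a), pair(a, k(a, pair(p(a), pair(a, a)))))))   [R4 at 2.1]
4. k(pair(pair(b, b), p(p(a))), k(a, pair(p(a), pair(a, k(a, pair(p(a), pair(a, a)))))))  →  k(pair(pair(b, b), p(p(a))), k(a, pair(p(a), pair(a, a))))   [R3 at 2.2.2.2]
5. k(pair(pair(b, b), p(p(a))), k(a, pair(p(a), pair(a, a))))  →  k(pair(pair(b, b), p(p(a))), a)   [R3 at 2]
6. k(pair(pair(b, b), p(p(a))), a)  →  p(a)   [R4 at ε]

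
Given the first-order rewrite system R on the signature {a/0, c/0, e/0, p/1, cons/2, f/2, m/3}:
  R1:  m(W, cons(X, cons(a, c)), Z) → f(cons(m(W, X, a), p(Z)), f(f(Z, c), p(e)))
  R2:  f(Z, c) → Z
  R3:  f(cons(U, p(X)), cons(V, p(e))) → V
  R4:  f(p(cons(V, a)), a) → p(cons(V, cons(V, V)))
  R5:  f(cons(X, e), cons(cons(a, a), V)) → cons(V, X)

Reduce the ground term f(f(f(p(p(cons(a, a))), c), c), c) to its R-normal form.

p(p(cons(a, a)))

1. f(f(f(p(p(cons(a, a))), c), c), c)  →  f(f(p(p(cons(a, a))), c), c)   [R2 at ε]
2. f(f(p(p(cons(a, a))), c), c)  →  f(p(p(cons(a, a))), c)   [R2 at ε]
3. f(p(p(cons(a, a))), c)  →  p(p(cons(a, a)))   [R2 at ε]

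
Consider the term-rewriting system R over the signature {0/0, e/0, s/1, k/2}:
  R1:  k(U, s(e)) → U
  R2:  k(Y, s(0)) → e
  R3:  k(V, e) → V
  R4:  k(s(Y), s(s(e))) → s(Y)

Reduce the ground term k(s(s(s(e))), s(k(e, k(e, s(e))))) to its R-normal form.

1. k(s(s(s(e))), s(k(e, k(e, s(e)))))  →  k(s(s(s(e))), s(k(e, e)))   [R1 at 2.1.2]
2. k(s(s(s(e))), s(k(e, e)))  →  k(s(s(s(e))), s(e))   [R3 at 2.1]
3. k(s(s(s(e))), s(e))  →  s(s(s(e)))   [R1 at ε]

s(s(s(e)))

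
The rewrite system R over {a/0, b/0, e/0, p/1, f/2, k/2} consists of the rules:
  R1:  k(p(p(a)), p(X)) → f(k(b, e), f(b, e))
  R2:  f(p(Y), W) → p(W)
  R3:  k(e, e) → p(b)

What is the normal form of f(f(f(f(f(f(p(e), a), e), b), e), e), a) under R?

1. f(f(f(f(f(f(p(e), a), e), b), e), e), a)  →  f(f(f(f(f(p(a), e), b), e), e), a)   [R2 at 1.1.1.1.1]
2. f(f(f(f(f(p(a), e), b), e), e), a)  →  f(f(f(f(p(e), b), e), e), a)   [R2 at 1.1.1.1]
3. f(f(f(f(p(e), b), e), e), a)  →  f(f(f(p(b), e), e), a)   [R2 at 1.1.1]
4. f(f(f(p(b), e), e), a)  →  f(f(p(e), e), a)   [R2 at 1.1]
5. f(f(p(e), e), a)  →  f(p(e), a)   [R2 at 1]
6. f(p(e), a)  →  p(a)   [R2 at ε]

p(a)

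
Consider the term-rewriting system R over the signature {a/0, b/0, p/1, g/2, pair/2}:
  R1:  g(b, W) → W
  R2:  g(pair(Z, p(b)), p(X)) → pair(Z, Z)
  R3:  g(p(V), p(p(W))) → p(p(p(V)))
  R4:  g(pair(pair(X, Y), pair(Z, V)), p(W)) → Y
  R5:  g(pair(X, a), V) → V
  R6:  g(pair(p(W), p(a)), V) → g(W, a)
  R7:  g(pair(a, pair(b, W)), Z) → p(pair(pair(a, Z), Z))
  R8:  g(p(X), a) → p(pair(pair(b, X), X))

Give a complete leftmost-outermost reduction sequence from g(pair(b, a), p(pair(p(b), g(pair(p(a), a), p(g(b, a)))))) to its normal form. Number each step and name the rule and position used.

1. g(pair(b, a), p(pair(p(b), g(pair(p(a), a), p(g(b, a))))))  →  p(pair(p(b), g(pair(p(a), a), p(g(b, a)))))   [R5 at ε]
2. p(pair(p(b), g(pair(p(a), a), p(g(b, a)))))  →  p(pair(p(b), p(g(b, a))))   [R5 at 1.2]
3. p(pair(p(b), p(g(b, a))))  →  p(pair(p(b), p(a)))   [R1 at 1.2.1]

p(pair(p(b), p(a)))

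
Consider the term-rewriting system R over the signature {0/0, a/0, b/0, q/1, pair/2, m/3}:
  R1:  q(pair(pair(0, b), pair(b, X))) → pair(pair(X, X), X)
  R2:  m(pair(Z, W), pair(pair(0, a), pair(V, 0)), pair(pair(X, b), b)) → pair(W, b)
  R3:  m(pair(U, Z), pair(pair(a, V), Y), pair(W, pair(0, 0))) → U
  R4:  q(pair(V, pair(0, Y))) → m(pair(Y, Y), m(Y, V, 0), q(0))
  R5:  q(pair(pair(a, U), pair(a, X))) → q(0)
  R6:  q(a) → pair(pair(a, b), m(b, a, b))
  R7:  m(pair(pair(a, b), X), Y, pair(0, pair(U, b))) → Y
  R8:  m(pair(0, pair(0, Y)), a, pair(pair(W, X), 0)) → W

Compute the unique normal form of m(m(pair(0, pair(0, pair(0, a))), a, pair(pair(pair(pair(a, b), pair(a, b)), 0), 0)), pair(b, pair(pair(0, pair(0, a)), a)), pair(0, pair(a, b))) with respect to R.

1. m(m(pair(0, pair(0, pair(0, a))), a, pair(pair(pair(pair(a, b), pair(a, b)), 0), 0)), pair(b, pair(pair(0, pair(0, a)), a)), pair(0, pair(a, b)))  →  m(pair(pair(a, b), pair(a, b)), pair(b, pair(pair(0, pair(0, a)), a)), pair(0, pair(a, b)))   [R8 at 1]
2. m(pair(pair(a, b), pair(a, b)), pair(b, pair(pair(0, pair(0, a)), a)), pair(0, pair(a, b)))  →  pair(b, pair(pair(0, pair(0, a)), a))   [R7 at ε]

pair(b, pair(pair(0, pair(0, a)), a))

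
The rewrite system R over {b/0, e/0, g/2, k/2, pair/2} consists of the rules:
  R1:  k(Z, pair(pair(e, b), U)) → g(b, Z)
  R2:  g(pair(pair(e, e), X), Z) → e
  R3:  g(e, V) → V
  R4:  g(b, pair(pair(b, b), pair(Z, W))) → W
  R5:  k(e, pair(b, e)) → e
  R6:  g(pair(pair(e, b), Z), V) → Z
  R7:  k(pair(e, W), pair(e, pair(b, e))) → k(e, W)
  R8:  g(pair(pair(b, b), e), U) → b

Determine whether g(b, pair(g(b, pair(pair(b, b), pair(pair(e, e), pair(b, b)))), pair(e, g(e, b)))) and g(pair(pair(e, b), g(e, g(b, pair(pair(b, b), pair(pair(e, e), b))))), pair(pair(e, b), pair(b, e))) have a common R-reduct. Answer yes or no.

yes — NF(t₁) = b, NF(t₂) = b

Reduce t₁ = g(b, pair(g(b, pair(pair(b, b), pair(pair(e, e), pair(b, b)))), pair(e, g(e, b)))):
1. g(b, pair(g(b, pair(pair(b, b), pair(pair(e, e), pair(b, b)))), pair(e, g(e, b))))  →  g(b, pair(pair(b, b), pair(e, g(e, b))))   [R4 at 2.1]
2. g(b, pair(pair(b, b), pair(e, g(e, b))))  →  g(e, b)   [R4 at ε]
3. g(e, b)  →  b   [R3 at ε]

Reduce t₂ = g(pair(pair(e, b), g(e, g(b, pair(pair(b, b), pair(pair(e, e), b))))), pair(pair(e, b), pair(b, e))):
1. g(pair(pair(e, b), g(e, g(b, pair(pair(b, b), pair(pair(e, e), b))))), pair(pair(e, b), pair(b, e)))  →  g(e, g(b, pair(pair(b, b), pair(pair(e, e), b))))   [R6 at ε]
2. g(e, g(b, pair(pair(b, b), pair(pair(e, e), b))))  →  g(b, pair(pair(b, b), pair(pair(e, e), b)))   [R3 at ε]
3. g(b, pair(pair(b, b), pair(pair(e, e), b)))  →  b   [R4 at ε]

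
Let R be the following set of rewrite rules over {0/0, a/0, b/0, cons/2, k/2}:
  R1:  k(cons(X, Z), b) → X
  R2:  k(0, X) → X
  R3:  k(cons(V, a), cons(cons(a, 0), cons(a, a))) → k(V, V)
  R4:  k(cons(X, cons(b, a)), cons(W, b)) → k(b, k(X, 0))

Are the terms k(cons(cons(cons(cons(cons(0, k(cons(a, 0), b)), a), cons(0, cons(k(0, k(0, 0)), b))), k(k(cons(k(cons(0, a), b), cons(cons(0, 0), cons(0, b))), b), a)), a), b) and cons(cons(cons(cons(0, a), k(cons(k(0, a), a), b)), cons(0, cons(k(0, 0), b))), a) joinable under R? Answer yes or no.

Reduce t₁ = k(cons(cons(cons(cons(cons(0, k(cons(a, 0), b)), a), cons(0, cons(k(0, k(0, 0)), b))), k(k(cons(k(cons(0, a), b), cons(cons(0, 0), cons(0, b))), b), a)), a), b):
1. k(cons(cons(cons(cons(cons(0, k(cons(a, 0), b)), a), cons(0, cons(k(0, k(0, 0)), b))), k(k(cons(k(cons(0, a), b), cons(cons(0, 0), cons(0, b))), b), a)), a), b)  →  cons(cons(cons(cons(0, k(cons(a, 0), b)), a), cons(0, cons(k(0, k(0, 0)), b))), k(k(cons(k(cons(0, a), b), cons(cons(0, 0), cons(0, b))), b), a))   [R1 at ε]
2. cons(cons(cons(cons(0, k(cons(a, 0), b)), a), cons(0, cons(k(0, k(0, 0)), b))), k(k(cons(k(cons(0, a), b), cons(cons(0, 0), cons(0, b))), b), a))  →  cons(cons(cons(cons(0, a), a), cons(0, cons(k(0, k(0, 0)), b))), k(k(cons(k(cons(0, a), b), cons(cons(0, 0), cons(0, b))), b), a))   [R1 at 1.1.1.2]
3. cons(cons(cons(cons(0, a), a), cons(0, cons(k(0, k(0, 0)), b))), k(k(cons(k(cons(0, a), b), cons(cons(0, 0), cons(0, b))), b), a))  →  cons(cons(cons(cons(0, a), a), cons(0, cons(k(0, 0), b))), k(k(cons(k(cons(0, a), b), cons(cons(0, 0), cons(0, b))), b), a))   [R2 at 1.2.2.1]
4. cons(cons(cons(cons(0, a), a), cons(0, cons(k(0, 0), b))), k(k(cons(k(cons(0, a), b), cons(cons(0, 0), cons(0, b))), b), a))  →  cons(cons(cons(cons(0, a), a), cons(0, cons(0, b))), k(k(cons(k(cons(0, a), b), cons(cons(0, 0), cons(0, b))), b), a))   [R2 at 1.2.2.1]
5. cons(cons(cons(cons(0, a), a), cons(0, cons(0, b))), k(k(cons(k(cons(0, a), b), cons(cons(0, 0), cons(0, b))), b), a))  →  cons(cons(cons(cons(0, a), a), cons(0, cons(0, b))), k(k(cons(0, a), b), a))   [R1 at 2.1]
6. cons(cons(cons(cons(0, a), a), cons(0, cons(0, b))), k(k(cons(0, a), b), a))  →  cons(cons(cons(cons(0, a), a), cons(0, cons(0, b))), k(0, a))   [R1 at 2.1]
7. cons(cons(cons(cons(0, a), a), cons(0, cons(0, b))), k(0, a))  →  cons(cons(cons(cons(0, a), a), cons(0, cons(0, b))), a)   [R2 at 2]

Reduce t₂ = cons(cons(cons(cons(0, a), k(cons(k(0, a), a), b)), cons(0, cons(k(0, 0), b))), a):
1. cons(cons(cons(cons(0, a), k(cons(k(0, a), a), b)), cons(0, cons(k(0, 0), b))), a)  →  cons(cons(cons(cons(0, a), k(0, a)), cons(0, cons(k(0, 0), b))), a)   [R1 at 1.1.2]
2. cons(cons(cons(cons(0, a), k(0, a)), cons(0, cons(k(0, 0), b))), a)  →  cons(cons(cons(cons(0, a), a), cons(0, cons(k(0, 0), b))), a)   [R2 at 1.1.2]
3. cons(cons(cons(cons(0, a), a), cons(0, cons(k(0, 0), b))), a)  →  cons(cons(cons(cons(0, a), a), cons(0, cons(0, b))), a)   [R2 at 1.2.2.1]

yes — NF(t₁) = cons(cons(cons(cons(0, a), a), cons(0, cons(0, b))), a), NF(t₂) = cons(cons(cons(cons(0, a), a), cons(0, cons(0, b))), a)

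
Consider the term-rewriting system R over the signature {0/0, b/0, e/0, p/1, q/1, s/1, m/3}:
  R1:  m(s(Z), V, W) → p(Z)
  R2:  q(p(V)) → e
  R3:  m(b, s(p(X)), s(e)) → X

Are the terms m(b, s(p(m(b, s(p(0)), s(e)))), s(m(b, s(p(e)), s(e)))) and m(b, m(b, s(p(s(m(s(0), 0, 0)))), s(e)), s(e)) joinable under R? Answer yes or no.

Reduce t₁ = m(b, s(p(m(b, s(p(0)), s(e)))), s(m(b, s(p(e)), s(e)))):
1. m(b, s(p(m(b, s(p(0)), s(e)))), s(m(b, s(p(e)), s(e))))  →  m(b, s(p(0)), s(m(b, s(p(e)), s(e))))   [R3 at 2.1.1]
2. m(b, s(p(0)), s(m(b, s(p(e)), s(e))))  →  m(b, s(p(0)), s(e))   [R3 at 3.1]
3. m(b, s(p(0)), s(e))  →  0   [R3 at ε]

Reduce t₂ = m(b, m(b, s(p(s(m(s(0), 0, 0)))), s(e)), s(e)):
1. m(b, m(b, s(p(s(m(s(0), 0, 0)))), s(e)), s(e))  →  m(b, s(m(s(0), 0, 0)), s(e))   [R3 at 2]
2. m(b, s(m(s(0), 0, 0)), s(e))  →  m(b, s(p(0)), s(e))   [R1 at 2.1]
3. m(b, s(p(0)), s(e))  →  0   [R3 at ε]

yes — NF(t₁) = 0, NF(t₂) = 0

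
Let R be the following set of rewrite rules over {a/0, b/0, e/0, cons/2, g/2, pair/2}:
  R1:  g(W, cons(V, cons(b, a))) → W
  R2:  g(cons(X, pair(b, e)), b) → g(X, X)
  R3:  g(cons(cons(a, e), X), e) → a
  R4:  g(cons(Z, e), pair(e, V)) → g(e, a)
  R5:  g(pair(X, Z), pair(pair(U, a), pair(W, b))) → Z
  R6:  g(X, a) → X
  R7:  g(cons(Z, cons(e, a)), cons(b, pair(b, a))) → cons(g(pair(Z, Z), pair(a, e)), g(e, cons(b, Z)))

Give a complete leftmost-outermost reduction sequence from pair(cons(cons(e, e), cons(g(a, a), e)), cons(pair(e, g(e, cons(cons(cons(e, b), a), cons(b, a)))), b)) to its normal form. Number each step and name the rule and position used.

pair(cons(cons(e, e), cons(a, e)), cons(pair(e, e), b))

1. pair(cons(cons(e, e), cons(g(a, a), e)), cons(pair(e, g(e, cons(cons(cons(e, b), a), cons(b, a)))), b))  →  pair(cons(cons(e, e), cons(a, e)), cons(pair(e, g(e, cons(cons(cons(e, b), a), cons(b, a)))), b))   [R6 at 1.2.1]
2. pair(cons(cons(e, e), cons(a, e)), cons(pair(e, g(e, cons(cons(cons(e, b), a), cons(b, a)))), b))  →  pair(cons(cons(e, e), cons(a, e)), cons(pair(e, e), b))   [R1 at 2.1.2]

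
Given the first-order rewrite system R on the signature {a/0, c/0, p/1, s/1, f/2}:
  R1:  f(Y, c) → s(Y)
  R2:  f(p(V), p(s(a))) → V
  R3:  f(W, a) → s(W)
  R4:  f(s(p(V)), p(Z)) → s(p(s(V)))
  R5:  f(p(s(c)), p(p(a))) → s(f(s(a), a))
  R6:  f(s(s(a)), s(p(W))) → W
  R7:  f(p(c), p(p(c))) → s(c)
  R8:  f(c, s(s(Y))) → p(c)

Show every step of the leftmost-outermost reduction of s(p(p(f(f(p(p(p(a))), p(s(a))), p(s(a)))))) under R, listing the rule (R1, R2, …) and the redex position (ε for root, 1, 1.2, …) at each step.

s(p(p(p(a))))

1. s(p(p(f(f(p(p(p(a))), p(s(a))), p(s(a))))))  →  s(p(p(f(p(p(a)), p(s(a))))))   [R2 at 1.1.1.1]
2. s(p(p(f(p(p(a)), p(s(a))))))  →  s(p(p(p(a))))   [R2 at 1.1.1]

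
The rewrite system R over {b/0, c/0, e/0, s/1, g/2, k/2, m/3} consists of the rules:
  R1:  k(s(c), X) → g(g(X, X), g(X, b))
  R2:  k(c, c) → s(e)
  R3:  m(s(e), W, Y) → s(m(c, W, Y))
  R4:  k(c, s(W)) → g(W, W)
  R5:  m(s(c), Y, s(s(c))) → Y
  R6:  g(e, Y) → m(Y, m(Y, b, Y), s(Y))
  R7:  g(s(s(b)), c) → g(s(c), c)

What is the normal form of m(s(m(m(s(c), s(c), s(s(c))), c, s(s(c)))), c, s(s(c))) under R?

1. m(s(m(m(s(c), s(c), s(s(c))), c, s(s(c)))), c, s(s(c)))  →  m(s(m(s(c), c, s(s(c)))), c, s(s(c)))   [R5 at 1.1.1]
2. m(s(m(s(c), c, s(s(c)))), c, s(s(c)))  →  m(s(c), c, s(s(c)))   [R5 at 1.1]
3. m(s(c), c, s(s(c)))  →  c   [R5 at ε]

c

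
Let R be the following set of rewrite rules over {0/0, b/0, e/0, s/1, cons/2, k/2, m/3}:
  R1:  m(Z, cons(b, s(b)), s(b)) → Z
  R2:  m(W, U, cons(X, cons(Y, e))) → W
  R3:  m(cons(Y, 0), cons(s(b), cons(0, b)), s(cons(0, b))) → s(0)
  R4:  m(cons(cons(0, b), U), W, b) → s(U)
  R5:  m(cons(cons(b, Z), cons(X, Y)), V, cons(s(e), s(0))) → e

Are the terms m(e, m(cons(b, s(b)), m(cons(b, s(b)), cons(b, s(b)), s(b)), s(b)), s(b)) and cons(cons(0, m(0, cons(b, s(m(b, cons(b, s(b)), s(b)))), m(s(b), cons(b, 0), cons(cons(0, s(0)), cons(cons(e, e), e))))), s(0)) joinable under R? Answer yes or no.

Reduce t₁ = m(e, m(cons(b, s(b)), m(cons(b, s(b)), cons(b, s(b)), s(b)), s(b)), s(b)):
1. m(e, m(cons(b, s(b)), m(cons(b, s(b)), cons(b, s(b)), s(b)), s(b)), s(b))  →  m(e, m(cons(b, s(b)), cons(b, s(b)), s(b)), s(b))   [R1 at 2.2]
2. m(e, m(cons(b, s(b)), cons(b, s(b)), s(b)), s(b))  →  m(e, cons(b, s(b)), s(b))   [R1 at 2]
3. m(e, cons(b, s(b)), s(b))  →  e   [R1 at ε]

Reduce t₂ = cons(cons(0, m(0, cons(b, s(m(b, cons(b, s(b)), s(b)))), m(s(b), cons(b, 0), cons(cons(0, s(0)), cons(cons(e, e), e))))), s(0)):
1. cons(cons(0, m(0, cons(b, s(m(b, cons(b, s(b)), s(b)))), m(s(b), cons(b, 0), cons(cons(0, s(0)), cons(cons(e, e), e))))), s(0))  →  cons(cons(0, m(0, cons(b, s(b)), m(s(b), cons(b, 0), cons(cons(0, s(0)), cons(cons(e, e), e))))), s(0))   [R1 at 1.2.2.2.1]
2. cons(cons(0, m(0, cons(b, s(b)), m(s(b), cons(b, 0), cons(cons(0, s(0)), cons(cons(e, e), e))))), s(0))  →  cons(cons(0, m(0, cons(b, s(b)), s(b))), s(0))   [R2 at 1.2.3]
3. cons(cons(0, m(0, cons(b, s(b)), s(b))), s(0))  →  cons(cons(0, 0), s(0))   [R1 at 1.2]

no — NF(t₁) = e, NF(t₂) = cons(cons(0, 0), s(0))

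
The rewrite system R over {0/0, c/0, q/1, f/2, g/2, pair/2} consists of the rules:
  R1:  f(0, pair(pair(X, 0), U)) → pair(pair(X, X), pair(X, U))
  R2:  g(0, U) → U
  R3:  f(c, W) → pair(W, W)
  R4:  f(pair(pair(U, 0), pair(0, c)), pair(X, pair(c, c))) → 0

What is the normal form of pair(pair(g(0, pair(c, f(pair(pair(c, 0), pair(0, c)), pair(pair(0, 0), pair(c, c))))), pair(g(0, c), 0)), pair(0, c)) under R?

pair(pair(pair(c, 0), pair(c, 0)), pair(0, c))

1. pair(pair(g(0, pair(c, f(pair(pair(c, 0), pair(0, c)), pair(pair(0, 0), pair(c, c))))), pair(g(0, c), 0)), pair(0, c))  →  pair(pair(pair(c, f(pair(pair(c, 0), pair(0, c)), pair(pair(0, 0), pair(c, c)))), pair(g(0, c), 0)), pair(0, c))   [R2 at 1.1]
2. pair(pair(pair(c, f(pair(pair(c, 0), pair(0, c)), pair(pair(0, 0), pair(c, c)))), pair(g(0, c), 0)), pair(0, c))  →  pair(pair(pair(c, 0), pair(g(0, c), 0)), pair(0, c))   [R4 at 1.1.2]
3. pair(pair(pair(c, 0), pair(g(0, c), 0)), pair(0, c))  →  pair(pair(pair(c, 0), pair(c, 0)), pair(0, c))   [R2 at 1.2.1]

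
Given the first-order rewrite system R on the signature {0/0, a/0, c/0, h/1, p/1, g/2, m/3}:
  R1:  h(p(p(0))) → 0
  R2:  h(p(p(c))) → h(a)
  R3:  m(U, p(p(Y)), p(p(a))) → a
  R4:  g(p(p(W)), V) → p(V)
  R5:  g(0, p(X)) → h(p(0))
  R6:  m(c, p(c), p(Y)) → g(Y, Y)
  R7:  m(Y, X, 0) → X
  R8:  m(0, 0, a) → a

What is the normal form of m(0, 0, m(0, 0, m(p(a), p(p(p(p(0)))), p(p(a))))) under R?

1. m(0, 0, m(0, 0, m(p(a), p(p(p(p(0)))), p(p(a)))))  →  m(0, 0, m(0, 0, a))   [R3 at 3.3]
2. m(0, 0, m(0, 0, a))  →  m(0, 0, a)   [R8 at 3]
3. m(0, 0, a)  →  a   [R8 at ε]

a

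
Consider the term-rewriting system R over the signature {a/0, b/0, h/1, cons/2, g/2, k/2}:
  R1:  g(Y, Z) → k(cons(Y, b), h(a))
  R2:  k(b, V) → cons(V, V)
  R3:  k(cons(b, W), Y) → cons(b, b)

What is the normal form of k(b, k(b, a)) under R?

cons(cons(a, a), cons(a, a))

1. k(b, k(b, a))  →  cons(k(b, a), k(b, a))   [R2 at ε]
2. cons(k(b, a), k(b, a))  →  cons(cons(a, a), k(b, a))   [R2 at 1]
3. cons(cons(a, a), k(b, a))  →  cons(cons(a, a), cons(a, a))   [R2 at 2]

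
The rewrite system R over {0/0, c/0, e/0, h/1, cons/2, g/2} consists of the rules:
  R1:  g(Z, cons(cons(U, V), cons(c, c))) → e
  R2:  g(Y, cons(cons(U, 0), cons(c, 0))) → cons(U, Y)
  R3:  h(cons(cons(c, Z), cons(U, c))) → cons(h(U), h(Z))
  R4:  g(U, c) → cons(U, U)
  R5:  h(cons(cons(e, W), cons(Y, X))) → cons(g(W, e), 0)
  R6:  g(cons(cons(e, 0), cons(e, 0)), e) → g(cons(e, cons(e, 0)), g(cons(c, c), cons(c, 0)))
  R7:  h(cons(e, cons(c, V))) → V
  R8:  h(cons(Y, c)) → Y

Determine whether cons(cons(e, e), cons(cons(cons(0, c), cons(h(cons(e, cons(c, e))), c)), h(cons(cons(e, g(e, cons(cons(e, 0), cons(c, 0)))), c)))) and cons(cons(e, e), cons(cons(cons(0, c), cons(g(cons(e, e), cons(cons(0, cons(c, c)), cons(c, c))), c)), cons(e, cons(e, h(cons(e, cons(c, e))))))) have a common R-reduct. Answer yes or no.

yes — NF(t₁) = cons(cons(e, e), cons(cons(cons(0, c), cons(e, c)), cons(e, cons(e, e)))), NF(t₂) = cons(cons(e, e), cons(cons(cons(0, c), cons(e, c)), cons(e, cons(e, e))))

Reduce t₁ = cons(cons(e, e), cons(cons(cons(0, c), cons(h(cons(e, cons(c, e))), c)), h(cons(cons(e, g(e, cons(cons(e, 0), cons(c, 0)))), c)))):
1. cons(cons(e, e), cons(cons(cons(0, c), cons(h(cons(e, cons(c, e))), c)), h(cons(cons(e, g(e, cons(cons(e, 0), cons(c, 0)))), c))))  →  cons(cons(e, e), cons(cons(cons(0, c), cons(e, c)), h(cons(cons(e, g(e, cons(cons(e, 0), cons(c, 0)))), c))))   [R7 at 2.1.2.1]
2. cons(cons(e, e), cons(cons(cons(0, c), cons(e, c)), h(cons(cons(e, g(e, cons(cons(e, 0), cons(c, 0)))), c))))  →  cons(cons(e, e), cons(cons(cons(0, c), cons(e, c)), cons(e, g(e, cons(cons(e, 0), cons(c, 0))))))   [R8 at 2.2]
3. cons(cons(e, e), cons(cons(cons(0, c), cons(e, c)), cons(e, g(e, cons(cons(e, 0), cons(c, 0))))))  →  cons(cons(e, e), cons(cons(cons(0, c), cons(e, c)), cons(e, cons(e, e))))   [R2 at 2.2.2]

Reduce t₂ = cons(cons(e, e), cons(cons(cons(0, c), cons(g(cons(e, e), cons(cons(0, cons(c, c)), cons(c, c))), c)), cons(e, cons(e, h(cons(e, cons(c, e))))))):
1. cons(cons(e, e), cons(cons(cons(0, c), cons(g(cons(e, e), cons(cons(0, cons(c, c)), cons(c, c))), c)), cons(e, cons(e, h(cons(e, cons(c, e)))))))  →  cons(cons(e, e), cons(cons(cons(0, c), cons(e, c)), cons(e, cons(e, h(cons(e, cons(c, e)))))))   [R1 at 2.1.2.1]
2. cons(cons(e, e), cons(cons(cons(0, c), cons(e, c)), cons(e, cons(e, h(cons(e, cons(c, e)))))))  →  cons(cons(e, e), cons(cons(cons(0, c), cons(e, c)), cons(e, cons(e, e))))   [R7 at 2.2.2.2]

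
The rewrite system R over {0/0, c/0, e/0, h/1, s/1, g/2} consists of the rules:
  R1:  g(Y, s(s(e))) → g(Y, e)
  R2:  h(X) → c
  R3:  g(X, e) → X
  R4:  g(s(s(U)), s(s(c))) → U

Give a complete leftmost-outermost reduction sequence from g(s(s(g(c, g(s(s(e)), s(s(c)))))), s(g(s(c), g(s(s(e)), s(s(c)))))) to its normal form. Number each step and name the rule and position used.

c

1. g(s(s(g(c, g(s(s(e)), s(s(c)))))), s(g(s(c), g(s(s(e)), s(s(c))))))  →  g(s(s(g(c, e))), s(g(s(c), g(s(s(e)), s(s(c))))))   [R4 at 1.1.1.2]
2. g(s(s(g(c, e))), s(g(s(c), g(s(s(e)), s(s(c))))))  →  g(s(s(c)), s(g(s(c), g(s(s(e)), s(s(c))))))   [R3 at 1.1.1]
3. g(s(s(c)), s(g(s(c), g(s(s(e)), s(s(c))))))  →  g(s(s(c)), s(g(s(c), e)))   [R4 at 2.1.2]
4. g(s(s(c)), s(g(s(c), e)))  →  g(s(s(c)), s(s(c)))   [R3 at 2.1]
5. g(s(s(c)), s(s(c)))  →  c   [R4 at ε]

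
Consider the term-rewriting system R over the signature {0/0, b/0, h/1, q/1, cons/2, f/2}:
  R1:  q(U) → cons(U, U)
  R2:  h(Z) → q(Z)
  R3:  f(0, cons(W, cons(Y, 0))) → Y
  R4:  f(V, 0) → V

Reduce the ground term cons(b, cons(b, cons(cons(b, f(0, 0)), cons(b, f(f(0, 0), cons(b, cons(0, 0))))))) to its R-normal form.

cons(b, cons(b, cons(cons(b, 0), cons(b, 0))))

1. cons(b, cons(b, cons(cons(b, f(0, 0)), cons(b, f(f(0, 0), cons(b, cons(0, 0)))))))  →  cons(b, cons(b, cons(cons(b, 0), cons(b, f(f(0, 0), cons(b, cons(0, 0)))))))   [R4 at 2.2.1.2]
2. cons(b, cons(b, cons(cons(b, 0), cons(b, f(f(0, 0), cons(b, cons(0, 0)))))))  →  cons(b, cons(b, cons(cons(b, 0), cons(b, f(0, cons(b, cons(0, 0)))))))   [R4 at 2.2.2.2.1]
3. cons(b, cons(b, cons(cons(b, 0), cons(b, f(0, cons(b, cons(0, 0)))))))  →  cons(b, cons(b, cons(cons(b, 0), cons(b, 0))))   [R3 at 2.2.2.2]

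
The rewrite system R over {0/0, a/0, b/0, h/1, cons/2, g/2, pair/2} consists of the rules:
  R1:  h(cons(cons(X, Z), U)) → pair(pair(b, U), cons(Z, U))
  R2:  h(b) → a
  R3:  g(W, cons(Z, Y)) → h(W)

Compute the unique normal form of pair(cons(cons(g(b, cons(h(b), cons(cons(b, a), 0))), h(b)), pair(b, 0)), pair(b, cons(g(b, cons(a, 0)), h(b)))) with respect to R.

1. pair(cons(cons(g(b, cons(h(b), cons(cons(b, a), 0))), h(b)), pair(b, 0)), pair(b, cons(g(b, cons(a, 0)), h(b))))  →  pair(cons(cons(h(b), h(b)), pair(b, 0)), pair(b, cons(g(b, cons(a, 0)), h(b))))   [R3 at 1.1.1]
2. pair(cons(cons(h(b), h(b)), pair(b, 0)), pair(b, cons(g(b, cons(a, 0)), h(b))))  →  pair(cons(cons(a, h(b)), pair(b, 0)), pair(b, cons(g(b, cons(a, 0)), h(b))))   [R2 at 1.1.1]
3. pair(cons(cons(a, h(b)), pair(b, 0)), pair(b, cons(g(b, cons(a, 0)), h(b))))  →  pair(cons(cons(a, a), pair(b, 0)), pair(b, cons(g(b, cons(a, 0)), h(b))))   [R2 at 1.1.2]
4. pair(cons(cons(a, a), pair(b, 0)), pair(b, cons(g(b, cons(a, 0)), h(b))))  →  pair(cons(cons(a, a), pair(b, 0)), pair(b, cons(h(b), h(b))))   [R3 at 2.2.1]
5. pair(cons(cons(a, a), pair(b, 0)), pair(b, cons(h(b), h(b))))  →  pair(cons(cons(a, a), pair(b, 0)), pair(b, cons(a, h(b))))   [R2 at 2.2.1]
6. pair(cons(cons(a, a), pair(b, 0)), pair(b, cons(a, h(b))))  →  pair(cons(cons(a, a), pair(b, 0)), pair(b, cons(a, a)))   [R2 at 2.2.2]

pair(cons(cons(a, a), pair(b, 0)), pair(b, cons(a, a)))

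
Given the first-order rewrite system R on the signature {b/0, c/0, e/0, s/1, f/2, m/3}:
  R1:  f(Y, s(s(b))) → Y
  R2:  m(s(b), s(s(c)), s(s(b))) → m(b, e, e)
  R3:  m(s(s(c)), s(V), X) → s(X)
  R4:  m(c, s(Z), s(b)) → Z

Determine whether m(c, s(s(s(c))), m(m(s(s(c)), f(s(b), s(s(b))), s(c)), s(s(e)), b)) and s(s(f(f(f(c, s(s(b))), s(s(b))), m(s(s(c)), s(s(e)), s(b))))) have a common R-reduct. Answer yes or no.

Reduce t₁ = m(c, s(s(s(c))), m(m(s(s(c)), f(s(b), s(s(b))), s(c)), s(s(e)), b)):
1. m(c, s(s(s(c))), m(m(s(s(c)), f(s(b), s(s(b))), s(c)), s(s(e)), b))  →  m(c, s(s(s(c))), m(m(s(s(c)), s(b), s(c)), s(s(e)), b))   [R1 at 3.1.2]
2. m(c, s(s(s(c))), m(m(s(s(c)), s(b), s(c)), s(s(e)), b))  →  m(c, s(s(s(c))), m(s(s(c)), s(s(e)), b))   [R3 at 3.1]
3. m(c, s(s(s(c))), m(s(s(c)), s(s(e)), b))  →  m(c, s(s(s(c))), s(b))   [R3 at 3]
4. m(c, s(s(s(c))), s(b))  →  s(s(c))   [R4 at ε]

Reduce t₂ = s(s(f(f(f(c, s(s(b))), s(s(b))), m(s(s(c)), s(s(e)), s(b))))):
1. s(s(f(f(f(c, s(s(b))), s(s(b))), m(s(s(c)), s(s(e)), s(b)))))  →  s(s(f(f(c, s(s(b))), m(s(s(c)), s(s(e)), s(b)))))   [R1 at 1.1.1]
2. s(s(f(f(c, s(s(b))), m(s(s(c)), s(s(e)), s(b)))))  →  s(s(f(c, m(s(s(c)), s(s(e)), s(b)))))   [R1 at 1.1.1]
3. s(s(f(c, m(s(s(c)), s(s(e)), s(b)))))  →  s(s(f(c, s(s(b)))))   [R3 at 1.1.2]
4. s(s(f(c, s(s(b)))))  →  s(s(c))   [R1 at 1.1]

yes — NF(t₁) = s(s(c)), NF(t₂) = s(s(c))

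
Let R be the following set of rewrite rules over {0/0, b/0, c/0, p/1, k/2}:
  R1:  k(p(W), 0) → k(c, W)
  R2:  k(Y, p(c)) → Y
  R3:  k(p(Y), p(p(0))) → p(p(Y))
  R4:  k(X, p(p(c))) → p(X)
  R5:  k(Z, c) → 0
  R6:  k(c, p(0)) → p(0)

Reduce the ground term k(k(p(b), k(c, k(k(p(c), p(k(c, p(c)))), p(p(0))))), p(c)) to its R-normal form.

1. k(k(p(b), k(c, k(k(p(c), p(k(c, p(c)))), p(p(0))))), p(c))  →  k(p(b), k(c, k(k(p(c), p(k(c, p(c)))), p(p(0)))))   [R2 at ε]
2. k(p(b), k(c, k(k(p(c), p(k(c, p(c)))), p(p(0)))))  →  k(p(b), k(c, k(k(p(c), p(c)), p(p(0)))))   [R2 at 2.2.1.2.1]
3. k(p(b), k(c, k(k(p(c), p(c)), p(p(0)))))  →  k(p(b), k(c, k(p(c), p(p(0)))))   [R2 at 2.2.1]
4. k(p(b), k(c, k(p(c), p(p(0)))))  →  k(p(b), k(c, p(p(c))))   [R3 at 2.2]
5. k(p(b), k(c, p(p(c))))  →  k(p(b), p(c))   [R4 at 2]
6. k(p(b), p(c))  →  p(b)   [R2 at ε]

p(b)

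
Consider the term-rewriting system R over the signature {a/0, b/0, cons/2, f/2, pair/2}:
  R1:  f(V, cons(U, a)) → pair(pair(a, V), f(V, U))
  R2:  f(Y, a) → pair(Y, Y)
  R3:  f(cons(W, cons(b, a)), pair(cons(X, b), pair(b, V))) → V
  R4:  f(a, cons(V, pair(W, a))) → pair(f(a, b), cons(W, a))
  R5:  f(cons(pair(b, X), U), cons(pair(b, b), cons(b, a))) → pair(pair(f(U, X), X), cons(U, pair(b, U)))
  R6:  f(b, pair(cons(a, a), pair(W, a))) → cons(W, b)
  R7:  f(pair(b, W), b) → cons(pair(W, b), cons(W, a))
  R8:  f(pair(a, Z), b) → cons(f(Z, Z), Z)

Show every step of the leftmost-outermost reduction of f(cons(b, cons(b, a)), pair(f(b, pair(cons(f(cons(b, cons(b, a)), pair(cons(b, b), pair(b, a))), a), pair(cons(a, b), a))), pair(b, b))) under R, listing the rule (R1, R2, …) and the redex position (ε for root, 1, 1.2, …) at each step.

b

1. f(cons(b, cons(b, a)), pair(f(b, pair(cons(f(cons(b, cons(b, a)), pair(cons(b, b), pair(b, a))), a), pair(cons(a, b), a))), pair(b, b)))  →  f(cons(b, cons(b, a)), pair(f(b, pair(cons(a, a), pair(cons(a, b), a))), pair(b, b)))   [R3 at 2.1.2.1.1]
2. f(cons(b, cons(b, a)), pair(f(b, pair(cons(a, a), pair(cons(a, b), a))), pair(b, b)))  →  f(cons(b, cons(b, a)), pair(cons(cons(a, b), b), pair(b, b)))   [R6 at 2.1]
3. f(cons(b, cons(b, a)), pair(cons(cons(a, b), b), pair(b, b)))  →  b   [R3 at ε]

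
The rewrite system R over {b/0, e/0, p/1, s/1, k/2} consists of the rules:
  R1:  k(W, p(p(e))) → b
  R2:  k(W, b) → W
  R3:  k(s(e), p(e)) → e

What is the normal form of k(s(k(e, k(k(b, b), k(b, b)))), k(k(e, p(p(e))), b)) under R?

1. k(s(k(e, k(k(b, b), k(b, b)))), k(k(e, p(p(e))), b))  →  k(s(k(e, k(b, k(b, b)))), k(k(e, p(p(e))), b))   [R2 at 1.1.2.1]
2. k(s(k(e, k(b, k(b, b)))), k(k(e, p(p(e))), b))  →  k(s(k(e, k(b, b))), k(k(e, p(p(e))), b))   [R2 at 1.1.2.2]
3. k(s(k(e, k(b, b))), k(k(e, p(p(e))), b))  →  k(s(k(e, b)), k(k(e, p(p(e))), b))   [R2 at 1.1.2]
4. k(s(k(e, b)), k(k(e, p(p(e))), b))  →  k(s(e), k(k(e, p(p(e))), b))   [R2 at 1.1]
5. k(s(e), k(k(e, p(p(e))), b))  →  k(s(e), k(e, p(p(e))))   [R2 at 2]
6. k(s(e), k(e, p(p(e))))  →  k(s(e), b)   [R1 at 2]
7. k(s(e), b)  →  s(e)   [R2 at ε]

s(e)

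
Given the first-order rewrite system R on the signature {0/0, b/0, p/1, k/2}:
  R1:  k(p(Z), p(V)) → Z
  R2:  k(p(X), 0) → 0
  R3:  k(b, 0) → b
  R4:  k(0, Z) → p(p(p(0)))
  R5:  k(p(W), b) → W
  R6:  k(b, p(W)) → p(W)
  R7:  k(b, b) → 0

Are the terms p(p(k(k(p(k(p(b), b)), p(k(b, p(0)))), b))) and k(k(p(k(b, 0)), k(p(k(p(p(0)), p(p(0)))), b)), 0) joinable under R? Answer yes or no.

Reduce t₁ = p(p(k(k(p(k(p(b), b)), p(k(b, p(0)))), b))):
1. p(p(k(k(p(k(p(b), b)), p(k(b, p(0)))), b)))  →  p(p(k(k(p(b), b), b)))   [R1 at 1.1.1]
2. p(p(k(k(p(b), b), b)))  →  p(p(k(b, b)))   [R5 at 1.1.1]
3. p(p(k(b, b)))  →  p(p(0))   [R7 at 1.1]

Reduce t₂ = k(k(p(k(b, 0)), k(p(k(p(p(0)), p(p(0)))), b)), 0):
1. k(k(p(k(b, 0)), k(p(k(p(p(0)), p(p(0)))), b)), 0)  →  k(k(p(b), k(p(k(p(p(0)), p(p(0)))), b)), 0)   [R3 at 1.1.1]
2. k(k(p(b), k(p(k(p(p(0)), p(p(0)))), b)), 0)  →  k(k(p(b), k(p(p(0)), p(p(0)))), 0)   [R5 at 1.2]
3. k(k(p(b), k(p(p(0)), p(p(0)))), 0)  →  k(k(p(b), p(0)), 0)   [R1 at 1.2]
4. k(k(p(b), p(0)), 0)  →  k(b, 0)   [R1 at 1]
5. k(b, 0)  →  b   [R3 at ε]

no — NF(t₁) = p(p(0)), NF(t₂) = b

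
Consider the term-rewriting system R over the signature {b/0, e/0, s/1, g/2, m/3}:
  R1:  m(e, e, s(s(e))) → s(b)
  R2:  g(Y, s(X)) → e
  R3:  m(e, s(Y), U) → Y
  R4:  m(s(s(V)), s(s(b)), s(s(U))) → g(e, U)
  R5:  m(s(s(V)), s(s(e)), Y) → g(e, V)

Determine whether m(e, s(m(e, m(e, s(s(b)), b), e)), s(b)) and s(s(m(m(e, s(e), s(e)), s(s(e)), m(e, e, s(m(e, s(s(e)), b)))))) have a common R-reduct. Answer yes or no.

no — NF(t₁) = b, NF(t₂) = s(s(s(e)))

Reduce t₁ = m(e, s(m(e, m(e, s(s(b)), b), e)), s(b)):
1. m(e, s(m(e, m(e, s(s(b)), b), e)), s(b))  →  m(e, m(e, s(s(b)), b), e)   [R3 at ε]
2. m(e, m(e, s(s(b)), b), e)  →  m(e, s(b), e)   [R3 at 2]
3. m(e, s(b), e)  →  b   [R3 at ε]

Reduce t₂ = s(s(m(m(e, s(e), s(e)), s(s(e)), m(e, e, s(m(e, s(s(e)), b)))))):
1. s(s(m(m(e, s(e), s(e)), s(s(e)), m(e, e, s(m(e, s(s(e)), b))))))  →  s(s(m(e, s(s(e)), m(e, e, s(m(e, s(s(e)), b))))))   [R3 at 1.1.1]
2. s(s(m(e, s(s(e)), m(e, e, s(m(e, s(s(e)), b))))))  →  s(s(s(e)))   [R3 at 1.1]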